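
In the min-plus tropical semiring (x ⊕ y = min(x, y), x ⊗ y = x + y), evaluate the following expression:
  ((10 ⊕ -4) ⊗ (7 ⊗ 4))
((10 ⊕ -4) ⊗ (7 ⊗ 4)) = 7

Expand innermost to outermost. Recall ⊕ takes the minimum of its arguments and ⊗ takes their sum. Working out the expression ((10 ⊕ -4) ⊗ (7 ⊗ 4)) gives 7.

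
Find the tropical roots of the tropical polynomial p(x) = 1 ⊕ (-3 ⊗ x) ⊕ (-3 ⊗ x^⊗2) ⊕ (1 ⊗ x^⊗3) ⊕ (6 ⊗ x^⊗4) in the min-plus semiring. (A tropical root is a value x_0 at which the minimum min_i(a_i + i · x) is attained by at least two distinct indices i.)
Roots: {-5, -4, 0, 4}

Each tropical root is a break point of the lower envelope of the lines y = a_i + i · x (there are 5 lines, with slopes 0, 1, ..., 4). Only the lines that attain the minimum somewhere contribute to roots; other lines are dominated. Here the surviving (envelope) indices are i = 4, i = 3, i = 2, i = 1, i = 0.
Intersections between consecutive envelope lines give the roots: for adjacent envelope indices i < j the intersection is x = (a_i − a_j) / (j − i). Reading off the sorted break points: {-5, -4, 0, 4}.
Verification: at each break x_0, at least two indices attain the minimum of min_i(a_i + i · x_0).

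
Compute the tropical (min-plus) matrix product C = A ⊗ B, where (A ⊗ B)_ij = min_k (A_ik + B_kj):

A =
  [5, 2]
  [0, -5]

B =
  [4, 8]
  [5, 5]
A ⊗ B =
  [7, 7]
  [0, 0]

Apply the min-plus product entry-by-entry:
  C[0][0] = min over k of (A[0][0] + B[0][0] = 5 + 4 = 9, A[0][1] + B[1][0] = 2 + 5 = 7) = 7 (attained at k = 1)
  C[0][1] = min over k of (A[0][0] + B[0][1] = 5 + 8 = 13, A[0][1] + B[1][1] = 2 + 5 = 7) = 7 (attained at k = 1)
  C[1][0] = min over k of (A[1][0] + B[0][0] = 0 + 4 = 4, A[1][1] + B[1][0] = -5 + 5 = 0) = 0 (attained at k = 1)
  C[1][1] = min over k of (A[1][0] + B[0][1] = 0 + 8 = 8, A[1][1] + B[1][1] = -5 + 5 = 0) = 0 (attained at k = 1)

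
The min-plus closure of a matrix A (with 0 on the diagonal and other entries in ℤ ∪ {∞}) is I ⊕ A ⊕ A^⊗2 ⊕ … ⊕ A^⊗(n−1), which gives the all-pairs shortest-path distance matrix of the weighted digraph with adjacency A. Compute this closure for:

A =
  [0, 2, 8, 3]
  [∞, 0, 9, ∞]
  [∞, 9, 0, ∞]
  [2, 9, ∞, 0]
Closure =
  [0, 2, 8, 3]
  [∞, 0, 9, ∞]
  [∞, 9, 0, ∞]
  [2, 4, 10, 0]

This is the Floyd-Warshall all-pairs shortest-path computation. For each intermediate vertex k = 0, 1, …, 3, update dist[i][j] ← min(dist[i][j], dist[i][k] + dist[k][j]). The final matrix gives, for each (i, j), the minimum total weight of any directed path from i to j (possibly empty when i = j).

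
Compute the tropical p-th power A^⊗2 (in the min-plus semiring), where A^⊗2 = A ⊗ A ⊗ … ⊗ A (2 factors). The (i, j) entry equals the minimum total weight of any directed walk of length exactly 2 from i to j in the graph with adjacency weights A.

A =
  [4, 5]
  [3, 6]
A^⊗2 =
  [8, 9]
  [7, 8]

Each entry (A^⊗2)_ij equals the minimum over all length-2 walks i = v_0 → v_1 → … → v_2 = j of Σ_t A[v_t][v_{t+1}]. For example, for (i, j) = (0, 1) we minimise over 2 possible intermediate vertex sequences; the minimum is 9, attained along the walk 0 → 0 → 1.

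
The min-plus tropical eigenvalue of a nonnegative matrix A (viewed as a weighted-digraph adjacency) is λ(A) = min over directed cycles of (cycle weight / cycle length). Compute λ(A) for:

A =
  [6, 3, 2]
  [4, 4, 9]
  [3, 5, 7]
λ(A) = 5/2

Enumerate directed cycles and compute their means (weight / length). Sample:
  cycle 0 → 0: weight = 6, length = 1, mean = 6/1 ≈ 6.000
  cycle 1 → 1: weight = 4, length = 1, mean = 4/1 ≈ 4.000
  cycle 2 → 2: weight = 7, length = 1, mean = 7/1 ≈ 7.000
  cycle 0 → 1 → 0: weight = 7, length = 2, mean = 7/2 ≈ 3.500
  cycle 0 → 2 → 0: weight = 5, length = 2, mean = 5/2 ≈ 2.500
  cycle 1 → 0 → 1: weight = 7, length = 2, mean = 7/2 ≈ 3.500
Minimum mean = 2.500, attained e.g. along the cycle 0 → 2 → 0 with weight 5 and length 2. So λ(A) = 5/2 = 5/2.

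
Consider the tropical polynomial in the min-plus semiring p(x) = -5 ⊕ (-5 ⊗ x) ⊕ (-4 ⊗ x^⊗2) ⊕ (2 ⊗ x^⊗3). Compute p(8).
p(8) = -5

A tropical monomial a ⊗ x^⊗i evaluates to a + i · x. Evaluating each term at x = 8:
  Term 0 contributes -5 + 0 · 8 = -5
  Term 1 contributes -5 + 1 · 8 = 3
  Term 2 contributes -4 + 2 · 8 = 12
  Term 3 contributes 2 + 3 · 8 = 26
p(8) = ⊕ of these = min[-5, 3, 12, 26] = -5.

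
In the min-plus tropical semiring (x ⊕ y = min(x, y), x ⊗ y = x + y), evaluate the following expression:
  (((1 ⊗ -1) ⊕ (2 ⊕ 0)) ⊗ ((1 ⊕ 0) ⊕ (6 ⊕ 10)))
(((1 ⊗ -1) ⊕ (2 ⊕ 0)) ⊗ ((1 ⊕ 0) ⊕ (6 ⊕ 10))) = 0

Expand innermost to outermost. Recall ⊕ takes the minimum of its arguments and ⊗ takes their sum. Working out the expression (((1 ⊗ -1) ⊕ (2 ⊕ 0)) ⊗ ((1 ⊕ 0) ⊕ (6 ⊕ 10))) gives 0.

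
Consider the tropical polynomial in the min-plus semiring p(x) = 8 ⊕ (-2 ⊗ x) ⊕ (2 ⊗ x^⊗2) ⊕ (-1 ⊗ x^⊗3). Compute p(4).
p(4) = 2

A tropical monomial a ⊗ x^⊗i evaluates to a + i · x. Evaluating each term at x = 4:
  Term 0 contributes 8 + 0 · 4 = 8
  Term 1 contributes -2 + 1 · 4 = 2
  Term 2 contributes 2 + 2 · 4 = 10
  Term 3 contributes -1 + 3 · 4 = 11
p(4) = ⊕ of these = min[8, 2, 10, 11] = 2.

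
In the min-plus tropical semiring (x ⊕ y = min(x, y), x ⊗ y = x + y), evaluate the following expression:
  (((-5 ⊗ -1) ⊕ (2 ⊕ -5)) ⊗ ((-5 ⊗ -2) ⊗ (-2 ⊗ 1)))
(((-5 ⊗ -1) ⊕ (2 ⊕ -5)) ⊗ ((-5 ⊗ -2) ⊗ (-2 ⊗ 1))) = -14

Expand innermost to outermost. Recall ⊕ takes the minimum of its arguments and ⊗ takes their sum. Working out the expression (((-5 ⊗ -1) ⊕ (2 ⊕ -5)) ⊗ ((-5 ⊗ -2) ⊗ (-2 ⊗ 1))) gives -14.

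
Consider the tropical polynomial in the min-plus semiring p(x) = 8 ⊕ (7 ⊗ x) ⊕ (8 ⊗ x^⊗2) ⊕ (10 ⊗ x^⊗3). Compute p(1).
p(1) = 8

A tropical monomial a ⊗ x^⊗i evaluates to a + i · x. Evaluating each term at x = 1:
  Term 0 contributes 8 + 0 · 1 = 8
  Term 1 contributes 7 + 1 · 1 = 8
  Term 2 contributes 8 + 2 · 1 = 10
  Term 3 contributes 10 + 3 · 1 = 13
p(1) = ⊕ of these = min[8, 8, 10, 13] = 8.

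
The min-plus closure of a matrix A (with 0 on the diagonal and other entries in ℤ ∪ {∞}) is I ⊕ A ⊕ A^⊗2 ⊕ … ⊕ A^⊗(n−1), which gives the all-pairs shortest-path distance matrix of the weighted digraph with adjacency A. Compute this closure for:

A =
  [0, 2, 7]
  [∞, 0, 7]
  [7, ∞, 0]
Closure =
  [0, 2, 7]
  [14, 0, 7]
  [7, 9, 0]

This is the Floyd-Warshall all-pairs shortest-path computation. For each intermediate vertex k = 0, 1, …, 2, update dist[i][j] ← min(dist[i][j], dist[i][k] + dist[k][j]). The final matrix gives, for each (i, j), the minimum total weight of any directed path from i to j (possibly empty when i = j).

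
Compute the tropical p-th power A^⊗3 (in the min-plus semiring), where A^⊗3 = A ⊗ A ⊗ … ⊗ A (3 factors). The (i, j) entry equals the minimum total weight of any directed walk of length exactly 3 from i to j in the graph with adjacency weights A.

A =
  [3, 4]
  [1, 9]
A^⊗3 =
  [8, 9]
  [6, 8]

Each entry (A^⊗3)_ij equals the minimum over all length-3 walks i = v_0 → v_1 → … → v_3 = j of Σ_t A[v_t][v_{t+1}]. For example, for (i, j) = (0, 1) we minimise over 4 possible intermediate vertex sequences; the minimum is 9, attained along the walk 0 → 1 → 0 → 1.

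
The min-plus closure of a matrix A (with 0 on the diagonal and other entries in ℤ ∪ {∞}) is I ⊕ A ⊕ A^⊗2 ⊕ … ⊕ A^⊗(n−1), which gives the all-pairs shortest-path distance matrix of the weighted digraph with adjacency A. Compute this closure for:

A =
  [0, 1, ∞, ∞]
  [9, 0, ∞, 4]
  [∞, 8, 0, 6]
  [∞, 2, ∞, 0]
Closure =
  [0, 1, ∞, 5]
  [9, 0, ∞, 4]
  [17, 8, 0, 6]
  [11, 2, ∞, 0]

This is the Floyd-Warshall all-pairs shortest-path computation. For each intermediate vertex k = 0, 1, …, 3, update dist[i][j] ← min(dist[i][j], dist[i][k] + dist[k][j]). The final matrix gives, for each (i, j), the minimum total weight of any directed path from i to j (possibly empty when i = j).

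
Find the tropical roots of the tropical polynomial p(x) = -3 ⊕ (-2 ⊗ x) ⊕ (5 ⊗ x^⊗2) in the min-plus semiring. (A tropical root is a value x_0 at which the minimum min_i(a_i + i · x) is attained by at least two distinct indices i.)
Roots: {-7, -1}

Each tropical root is a break point of the lower envelope of the lines y = a_i + i · x (there are 3 lines, with slopes 0, 1, ..., 2). Only the lines that attain the minimum somewhere contribute to roots; other lines are dominated. Here the surviving (envelope) indices are i = 2, i = 1, i = 0.
Intersections between consecutive envelope lines give the roots: for adjacent envelope indices i < j the intersection is x = (a_i − a_j) / (j − i). Reading off the sorted break points: {-7, -1}.
Verification: at each break x_0, at least two indices attain the minimum of min_i(a_i + i · x_0).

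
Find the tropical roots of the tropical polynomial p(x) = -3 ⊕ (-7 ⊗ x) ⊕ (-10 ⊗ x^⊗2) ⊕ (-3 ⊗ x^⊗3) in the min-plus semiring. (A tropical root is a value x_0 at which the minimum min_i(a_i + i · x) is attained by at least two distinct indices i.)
Roots: {-7, 3, 4}

Each tropical root is a break point of the lower envelope of the lines y = a_i + i · x (there are 4 lines, with slopes 0, 1, ..., 3). Only the lines that attain the minimum somewhere contribute to roots; other lines are dominated. Here the surviving (envelope) indices are i = 3, i = 2, i = 1, i = 0.
Intersections between consecutive envelope lines give the roots: for adjacent envelope indices i < j the intersection is x = (a_i − a_j) / (j − i). Reading off the sorted break points: {-7, 3, 4}.
Verification: at each break x_0, at least two indices attain the minimum of min_i(a_i + i · x_0).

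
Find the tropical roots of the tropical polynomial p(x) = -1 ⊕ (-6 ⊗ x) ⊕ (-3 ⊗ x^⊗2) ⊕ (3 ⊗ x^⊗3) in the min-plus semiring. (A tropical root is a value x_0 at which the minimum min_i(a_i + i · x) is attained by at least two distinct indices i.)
Roots: {-6, -3, 5}

Each tropical root is a break point of the lower envelope of the lines y = a_i + i · x (there are 4 lines, with slopes 0, 1, ..., 3). Only the lines that attain the minimum somewhere contribute to roots; other lines are dominated. Here the surviving (envelope) indices are i = 3, i = 2, i = 1, i = 0.
Intersections between consecutive envelope lines give the roots: for adjacent envelope indices i < j the intersection is x = (a_i − a_j) / (j − i). Reading off the sorted break points: {-6, -3, 5}.
Verification: at each break x_0, at least two indices attain the minimum of min_i(a_i + i · x_0).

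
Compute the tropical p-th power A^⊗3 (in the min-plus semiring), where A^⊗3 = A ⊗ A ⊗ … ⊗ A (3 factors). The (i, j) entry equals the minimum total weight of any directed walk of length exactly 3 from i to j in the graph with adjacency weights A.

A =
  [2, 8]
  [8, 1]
A^⊗3 =
  [6, 10]
  [10, 3]

Each entry (A^⊗3)_ij equals the minimum over all length-3 walks i = v_0 → v_1 → … → v_3 = j of Σ_t A[v_t][v_{t+1}]. For example, for (i, j) = (0, 1) we minimise over 4 possible intermediate vertex sequences; the minimum is 10, attained along the walk 0 → 1 → 1 → 1.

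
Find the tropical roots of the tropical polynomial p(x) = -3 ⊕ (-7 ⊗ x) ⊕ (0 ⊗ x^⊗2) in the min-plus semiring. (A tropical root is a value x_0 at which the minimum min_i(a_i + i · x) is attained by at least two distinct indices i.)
Roots: {-7, 4}

Each tropical root is a break point of the lower envelope of the lines y = a_i + i · x (there are 3 lines, with slopes 0, 1, ..., 2). Only the lines that attain the minimum somewhere contribute to roots; other lines are dominated. Here the surviving (envelope) indices are i = 2, i = 1, i = 0.
Intersections between consecutive envelope lines give the roots: for adjacent envelope indices i < j the intersection is x = (a_i − a_j) / (j − i). Reading off the sorted break points: {-7, 4}.
Verification: at each break x_0, at least two indices attain the minimum of min_i(a_i + i · x_0).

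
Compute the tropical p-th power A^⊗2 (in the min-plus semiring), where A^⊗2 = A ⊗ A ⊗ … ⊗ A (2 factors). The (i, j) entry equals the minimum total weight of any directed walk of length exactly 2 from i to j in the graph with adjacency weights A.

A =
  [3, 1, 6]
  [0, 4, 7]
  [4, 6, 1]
A^⊗2 =
  [1, 4, 7]
  [3, 1, 6]
  [5, 5, 2]

Each entry (A^⊗2)_ij equals the minimum over all length-2 walks i = v_0 → v_1 → … → v_2 = j of Σ_t A[v_t][v_{t+1}]. For example, for (i, j) = (0, 2) we minimise over 3 possible intermediate vertex sequences; the minimum is 7, attained along the walk 0 → 2 → 2.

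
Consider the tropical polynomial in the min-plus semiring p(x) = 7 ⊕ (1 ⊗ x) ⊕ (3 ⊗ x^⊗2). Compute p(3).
p(3) = 4

A tropical monomial a ⊗ x^⊗i evaluates to a + i · x. Evaluating each term at x = 3:
  Term 0 contributes 7 + 0 · 3 = 7
  Term 1 contributes 1 + 1 · 3 = 4
  Term 2 contributes 3 + 2 · 3 = 9
p(3) = ⊕ of these = min[7, 4, 9] = 4.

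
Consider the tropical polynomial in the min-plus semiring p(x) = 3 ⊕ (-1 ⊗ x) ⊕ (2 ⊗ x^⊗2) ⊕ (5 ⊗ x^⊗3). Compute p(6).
p(6) = 3

A tropical monomial a ⊗ x^⊗i evaluates to a + i · x. Evaluating each term at x = 6:
  Term 0 contributes 3 + 0 · 6 = 3
  Term 1 contributes -1 + 1 · 6 = 5
  Term 2 contributes 2 + 2 · 6 = 14
  Term 3 contributes 5 + 3 · 6 = 23
p(6) = ⊕ of these = min[3, 5, 14, 23] = 3.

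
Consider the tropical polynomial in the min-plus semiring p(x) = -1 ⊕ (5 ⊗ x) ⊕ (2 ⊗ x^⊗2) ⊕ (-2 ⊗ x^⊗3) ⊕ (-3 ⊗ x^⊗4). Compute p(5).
p(5) = -1

A tropical monomial a ⊗ x^⊗i evaluates to a + i · x. Evaluating each term at x = 5:
  Term 0 contributes -1 + 0 · 5 = -1
  Term 1 contributes 5 + 1 · 5 = 10
  Term 2 contributes 2 + 2 · 5 = 12
  Term 3 contributes -2 + 3 · 5 = 13
  Term 4 contributes -3 + 4 · 5 = 17
p(5) = ⊕ of these = min[-1, 10, 12, 13, 17] = -1.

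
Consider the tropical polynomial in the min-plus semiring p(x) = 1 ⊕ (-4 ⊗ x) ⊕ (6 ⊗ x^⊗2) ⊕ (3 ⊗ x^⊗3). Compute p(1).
p(1) = -3

A tropical monomial a ⊗ x^⊗i evaluates to a + i · x. Evaluating each term at x = 1:
  Term 0 contributes 1 + 0 · 1 = 1
  Term 1 contributes -4 + 1 · 1 = -3
  Term 2 contributes 6 + 2 · 1 = 8
  Term 3 contributes 3 + 3 · 1 = 6
p(1) = ⊕ of these = min[1, -3, 8, 6] = -3.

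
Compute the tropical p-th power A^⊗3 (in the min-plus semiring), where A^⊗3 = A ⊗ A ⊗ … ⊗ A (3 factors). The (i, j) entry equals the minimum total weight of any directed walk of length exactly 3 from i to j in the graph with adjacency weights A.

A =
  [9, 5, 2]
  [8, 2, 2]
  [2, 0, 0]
A^⊗3 =
  [4, 2, 2]
  [4, 2, 2]
  [2, 0, 0]

Each entry (A^⊗3)_ij equals the minimum over all length-3 walks i = v_0 → v_1 → … → v_3 = j of Σ_t A[v_t][v_{t+1}]. For example, for (i, j) = (0, 2) we minimise over 9 possible intermediate vertex sequences; the minimum is 2, attained along the walk 0 → 2 → 2 → 2.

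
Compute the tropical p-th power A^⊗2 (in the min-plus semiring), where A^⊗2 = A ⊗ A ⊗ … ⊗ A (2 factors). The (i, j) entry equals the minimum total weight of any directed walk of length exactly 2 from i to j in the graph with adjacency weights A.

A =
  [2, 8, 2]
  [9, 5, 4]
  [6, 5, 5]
A^⊗2 =
  [4, 7, 4]
  [10, 9, 9]
  [8, 10, 8]

Each entry (A^⊗2)_ij equals the minimum over all length-2 walks i = v_0 → v_1 → … → v_2 = j of Σ_t A[v_t][v_{t+1}]. For example, for (i, j) = (0, 2) we minimise over 3 possible intermediate vertex sequences; the minimum is 4, attained along the walk 0 → 0 → 2.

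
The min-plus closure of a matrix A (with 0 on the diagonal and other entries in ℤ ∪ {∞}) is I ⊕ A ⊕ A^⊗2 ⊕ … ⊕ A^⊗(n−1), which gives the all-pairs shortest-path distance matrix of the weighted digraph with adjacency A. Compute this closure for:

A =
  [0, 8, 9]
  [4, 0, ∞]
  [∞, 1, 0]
Closure =
  [0, 8, 9]
  [4, 0, 13]
  [5, 1, 0]

This is the Floyd-Warshall all-pairs shortest-path computation. For each intermediate vertex k = 0, 1, …, 2, update dist[i][j] ← min(dist[i][j], dist[i][k] + dist[k][j]). The final matrix gives, for each (i, j), the minimum total weight of any directed path from i to j (possibly empty when i = j).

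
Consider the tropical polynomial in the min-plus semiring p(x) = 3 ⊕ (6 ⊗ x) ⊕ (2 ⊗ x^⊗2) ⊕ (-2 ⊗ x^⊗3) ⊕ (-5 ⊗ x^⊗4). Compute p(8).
p(8) = 3

A tropical monomial a ⊗ x^⊗i evaluates to a + i · x. Evaluating each term at x = 8:
  Term 0 contributes 3 + 0 · 8 = 3
  Term 1 contributes 6 + 1 · 8 = 14
  Term 2 contributes 2 + 2 · 8 = 18
  Term 3 contributes -2 + 3 · 8 = 22
  Term 4 contributes -5 + 4 · 8 = 27
p(8) = ⊕ of these = min[3, 14, 18, 22, 27] = 3.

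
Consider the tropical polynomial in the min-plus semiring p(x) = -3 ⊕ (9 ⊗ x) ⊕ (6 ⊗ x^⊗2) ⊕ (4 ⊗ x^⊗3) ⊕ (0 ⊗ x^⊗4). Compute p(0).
p(0) = -3

A tropical monomial a ⊗ x^⊗i evaluates to a + i · x. Evaluating each term at x = 0:
  Term 0 contributes -3 + 0 · 0 = -3
  Term 1 contributes 9 + 1 · 0 = 9
  Term 2 contributes 6 + 2 · 0 = 6
  Term 3 contributes 4 + 3 · 0 = 4
  Term 4 contributes 0 + 4 · 0 = 0
p(0) = ⊕ of these = min[-3, 9, 6, 4, 0] = -3.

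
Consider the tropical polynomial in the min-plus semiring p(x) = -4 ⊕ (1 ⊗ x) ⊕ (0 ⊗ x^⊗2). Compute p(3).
p(3) = -4

A tropical monomial a ⊗ x^⊗i evaluates to a + i · x. Evaluating each term at x = 3:
  Term 0 contributes -4 + 0 · 3 = -4
  Term 1 contributes 1 + 1 · 3 = 4
  Term 2 contributes 0 + 2 · 3 = 6
p(3) = ⊕ of these = min[-4, 4, 6] = -4.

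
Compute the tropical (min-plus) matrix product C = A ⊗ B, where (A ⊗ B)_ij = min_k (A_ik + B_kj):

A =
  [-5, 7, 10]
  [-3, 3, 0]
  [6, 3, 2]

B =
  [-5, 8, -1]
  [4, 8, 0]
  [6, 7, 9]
A ⊗ B =
  [-10, 3, -6]
  [-8, 5, -4]
  [1, 9, 3]

Apply the min-plus product entry-by-entry:
  C[0][0] = min over k of (A[0][0] + B[0][0] = -5 + -5 = -10, A[0][1] + B[1][0] = 7 + 4 = 11, A[0][2] + B[2][0] = 10 + 6 = 16) = -10 (attained at k = 0)
  C[0][1] = min over k of (A[0][0] + B[0][1] = -5 + 8 = 3, A[0][1] + B[1][1] = 7 + 8 = 15, A[0][2] + B[2][1] = 10 + 7 = 17) = 3 (attained at k = 0)
  C[0][2] = min over k of (A[0][0] + B[0][2] = -5 + -1 = -6, A[0][1] + B[1][2] = 7 + 0 = 7, A[0][2] + B[2][2] = 10 + 9 = 19) = -6 (attained at k = 0)
  C[1][0] = min over k of (A[1][0] + B[0][0] = -3 + -5 = -8, A[1][1] + B[1][0] = 3 + 4 = 7, A[1][2] + B[2][0] = 0 + 6 = 6) = -8 (attained at k = 0)
  C[1][1] = min over k of (A[1][0] + B[0][1] = -3 + 8 = 5, A[1][1] + B[1][1] = 3 + 8 = 11, A[1][2] + B[2][1] = 0 + 7 = 7) = 5 (attained at k = 0)
  C[1][2] = min over k of (A[1][0] + B[0][2] = -3 + -1 = -4, A[1][1] + B[1][2] = 3 + 0 = 3, A[1][2] + B[2][2] = 0 + 9 = 9) = -4 (attained at k = 0)
  C[2][0] = min over k of (A[2][0] + B[0][0] = 6 + -5 = 1, A[2][1] + B[1][0] = 3 + 4 = 7, A[2][2] + B[2][0] = 2 + 6 = 8) = 1 (attained at k = 0)
  C[2][1] = min over k of (A[2][0] + B[0][1] = 6 + 8 = 14, A[2][1] + B[1][1] = 3 + 8 = 11, A[2][2] + B[2][1] = 2 + 7 = 9) = 9 (attained at k = 2)
  C[2][2] = min over k of (A[2][0] + B[0][2] = 6 + -1 = 5, A[2][1] + B[1][2] = 3 + 0 = 3, A[2][2] + B[2][2] = 2 + 9 = 11) = 3 (attained at k = 1)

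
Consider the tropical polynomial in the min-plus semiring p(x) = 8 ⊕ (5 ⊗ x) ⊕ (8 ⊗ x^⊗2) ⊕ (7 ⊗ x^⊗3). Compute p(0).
p(0) = 5

A tropical monomial a ⊗ x^⊗i evaluates to a + i · x. Evaluating each term at x = 0:
  Term 0 contributes 8 + 0 · 0 = 8
  Term 1 contributes 5 + 1 · 0 = 5
  Term 2 contributes 8 + 2 · 0 = 8
  Term 3 contributes 7 + 3 · 0 = 7
p(0) = ⊕ of these = min[8, 5, 8, 7] = 5.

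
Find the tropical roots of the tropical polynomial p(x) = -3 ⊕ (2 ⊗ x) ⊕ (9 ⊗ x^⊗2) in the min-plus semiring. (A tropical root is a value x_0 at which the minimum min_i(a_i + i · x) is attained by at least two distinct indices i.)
Roots: {-7, -5}

Each tropical root is a break point of the lower envelope of the lines y = a_i + i · x (there are 3 lines, with slopes 0, 1, ..., 2). Only the lines that attain the minimum somewhere contribute to roots; other lines are dominated. Here the surviving (envelope) indices are i = 2, i = 1, i = 0.
Intersections between consecutive envelope lines give the roots: for adjacent envelope indices i < j the intersection is x = (a_i − a_j) / (j − i). Reading off the sorted break points: {-7, -5}.
Verification: at each break x_0, at least two indices attain the minimum of min_i(a_i + i · x_0).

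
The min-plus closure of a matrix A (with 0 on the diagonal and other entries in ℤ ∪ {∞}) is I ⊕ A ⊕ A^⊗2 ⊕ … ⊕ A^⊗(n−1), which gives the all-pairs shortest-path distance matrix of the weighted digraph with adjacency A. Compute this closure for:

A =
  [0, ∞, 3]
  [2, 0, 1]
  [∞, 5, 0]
Closure =
  [0, 8, 3]
  [2, 0, 1]
  [7, 5, 0]

This is the Floyd-Warshall all-pairs shortest-path computation. For each intermediate vertex k = 0, 1, …, 2, update dist[i][j] ← min(dist[i][j], dist[i][k] + dist[k][j]). The final matrix gives, for each (i, j), the minimum total weight of any directed path from i to j (possibly empty when i = j).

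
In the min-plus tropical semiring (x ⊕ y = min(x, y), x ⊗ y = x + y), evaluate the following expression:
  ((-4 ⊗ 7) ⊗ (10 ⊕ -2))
((-4 ⊗ 7) ⊗ (10 ⊕ -2)) = 1

Expand innermost to outermost. Recall ⊕ takes the minimum of its arguments and ⊗ takes their sum. Working out the expression ((-4 ⊗ 7) ⊗ (10 ⊕ -2)) gives 1.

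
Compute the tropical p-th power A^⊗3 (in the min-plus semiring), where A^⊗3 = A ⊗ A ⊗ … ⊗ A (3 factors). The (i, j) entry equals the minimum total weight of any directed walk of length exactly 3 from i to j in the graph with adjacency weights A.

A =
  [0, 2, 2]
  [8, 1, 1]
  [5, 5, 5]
A^⊗3 =
  [0, 2, 2]
  [6, 3, 3]
  [5, 7, 7]

Each entry (A^⊗3)_ij equals the minimum over all length-3 walks i = v_0 → v_1 → … → v_3 = j of Σ_t A[v_t][v_{t+1}]. For example, for (i, j) = (0, 2) we minimise over 9 possible intermediate vertex sequences; the minimum is 2, attained along the walk 0 → 0 → 0 → 2.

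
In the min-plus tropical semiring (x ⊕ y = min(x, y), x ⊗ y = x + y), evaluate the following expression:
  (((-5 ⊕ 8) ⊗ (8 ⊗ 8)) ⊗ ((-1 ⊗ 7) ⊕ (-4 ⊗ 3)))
(((-5 ⊕ 8) ⊗ (8 ⊗ 8)) ⊗ ((-1 ⊗ 7) ⊕ (-4 ⊗ 3))) = 10

Expand innermost to outermost. Recall ⊕ takes the minimum of its arguments and ⊗ takes their sum. Working out the expression (((-5 ⊕ 8) ⊗ (8 ⊗ 8)) ⊗ ((-1 ⊗ 7) ⊕ (-4 ⊗ 3))) gives 10.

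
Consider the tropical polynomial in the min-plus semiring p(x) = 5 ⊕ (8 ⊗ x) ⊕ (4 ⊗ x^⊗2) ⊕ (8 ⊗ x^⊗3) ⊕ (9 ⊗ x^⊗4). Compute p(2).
p(2) = 5

A tropical monomial a ⊗ x^⊗i evaluates to a + i · x. Evaluating each term at x = 2:
  Term 0 contributes 5 + 0 · 2 = 5
  Term 1 contributes 8 + 1 · 2 = 10
  Term 2 contributes 4 + 2 · 2 = 8
  Term 3 contributes 8 + 3 · 2 = 14
  Term 4 contributes 9 + 4 · 2 = 17
p(2) = ⊕ of these = min[5, 10, 8, 14, 17] = 5.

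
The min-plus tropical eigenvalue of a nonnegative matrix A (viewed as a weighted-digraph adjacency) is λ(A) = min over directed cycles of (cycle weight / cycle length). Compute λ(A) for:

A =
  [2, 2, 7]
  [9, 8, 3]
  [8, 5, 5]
λ(A) = 2

Enumerate directed cycles and compute their means (weight / length). Sample:
  cycle 0 → 0: weight = 2, length = 1, mean = 2/1 ≈ 2.000
  cycle 1 → 1: weight = 8, length = 1, mean = 8/1 ≈ 8.000
  cycle 2 → 2: weight = 5, length = 1, mean = 5/1 ≈ 5.000
  cycle 0 → 1 → 0: weight = 11, length = 2, mean = 11/2 ≈ 5.500
  cycle 0 → 2 → 0: weight = 15, length = 2, mean = 15/2 ≈ 7.500
  cycle 1 → 0 → 1: weight = 11, length = 2, mean = 11/2 ≈ 5.500
Minimum mean = 2.000, attained e.g. along the cycle 0 → 0 with weight 2 and length 1. So λ(A) = 2/1 = 2.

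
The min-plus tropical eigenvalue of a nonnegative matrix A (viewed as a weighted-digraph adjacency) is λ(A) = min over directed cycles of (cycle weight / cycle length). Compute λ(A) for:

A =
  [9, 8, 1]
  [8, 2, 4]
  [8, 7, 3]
λ(A) = 2

Enumerate directed cycles and compute their means (weight / length). Sample:
  cycle 0 → 0: weight = 9, length = 1, mean = 9/1 ≈ 9.000
  cycle 1 → 1: weight = 2, length = 1, mean = 2/1 ≈ 2.000
  cycle 2 → 2: weight = 3, length = 1, mean = 3/1 ≈ 3.000
  cycle 0 → 1 → 0: weight = 16, length = 2, mean = 16/2 ≈ 8.000
  cycle 0 → 2 → 0: weight = 9, length = 2, mean = 9/2 ≈ 4.500
  cycle 1 → 0 → 1: weight = 16, length = 2, mean = 16/2 ≈ 8.000
Minimum mean = 2.000, attained e.g. along the cycle 1 → 1 with weight 2 and length 1. So λ(A) = 2/1 = 2.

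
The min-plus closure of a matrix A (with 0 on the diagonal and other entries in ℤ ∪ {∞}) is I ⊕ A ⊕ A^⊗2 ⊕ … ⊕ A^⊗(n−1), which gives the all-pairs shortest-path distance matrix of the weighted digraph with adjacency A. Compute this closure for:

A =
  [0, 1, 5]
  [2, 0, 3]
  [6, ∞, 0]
Closure =
  [0, 1, 4]
  [2, 0, 3]
  [6, 7, 0]

This is the Floyd-Warshall all-pairs shortest-path computation. For each intermediate vertex k = 0, 1, …, 2, update dist[i][j] ← min(dist[i][j], dist[i][k] + dist[k][j]). The final matrix gives, for each (i, j), the minimum total weight of any directed path from i to j (possibly empty when i = j).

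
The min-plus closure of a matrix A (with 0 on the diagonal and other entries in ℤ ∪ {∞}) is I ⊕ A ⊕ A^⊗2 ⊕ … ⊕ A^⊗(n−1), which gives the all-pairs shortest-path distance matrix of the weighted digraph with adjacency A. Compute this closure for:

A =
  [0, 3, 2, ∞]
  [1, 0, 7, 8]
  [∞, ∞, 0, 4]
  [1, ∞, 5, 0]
Closure =
  [0, 3, 2, 6]
  [1, 0, 3, 7]
  [5, 8, 0, 4]
  [1, 4, 3, 0]

This is the Floyd-Warshall all-pairs shortest-path computation. For each intermediate vertex k = 0, 1, …, 3, update dist[i][j] ← min(dist[i][j], dist[i][k] + dist[k][j]). The final matrix gives, for each (i, j), the minimum total weight of any directed path from i to j (possibly empty when i = j).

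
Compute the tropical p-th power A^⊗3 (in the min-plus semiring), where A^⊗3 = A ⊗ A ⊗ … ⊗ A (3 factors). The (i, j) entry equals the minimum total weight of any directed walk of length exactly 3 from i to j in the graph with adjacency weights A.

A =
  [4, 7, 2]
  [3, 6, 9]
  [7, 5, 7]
A^⊗3 =
  [10, 11, 10]
  [11, 10, 9]
  [12, 14, 10]

Each entry (A^⊗3)_ij equals the minimum over all length-3 walks i = v_0 → v_1 → … → v_3 = j of Σ_t A[v_t][v_{t+1}]. For example, for (i, j) = (0, 2) we minimise over 9 possible intermediate vertex sequences; the minimum is 10, attained along the walk 0 → 0 → 0 → 2.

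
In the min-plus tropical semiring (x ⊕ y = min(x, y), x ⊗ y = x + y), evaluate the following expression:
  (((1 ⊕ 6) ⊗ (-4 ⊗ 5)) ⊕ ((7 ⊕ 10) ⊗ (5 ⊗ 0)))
(((1 ⊕ 6) ⊗ (-4 ⊗ 5)) ⊕ ((7 ⊕ 10) ⊗ (5 ⊗ 0))) = 2

Expand innermost to outermost. Recall ⊕ takes the minimum of its arguments and ⊗ takes their sum. Working out the expression (((1 ⊕ 6) ⊗ (-4 ⊗ 5)) ⊕ ((7 ⊕ 10) ⊗ (5 ⊗ 0))) gives 2.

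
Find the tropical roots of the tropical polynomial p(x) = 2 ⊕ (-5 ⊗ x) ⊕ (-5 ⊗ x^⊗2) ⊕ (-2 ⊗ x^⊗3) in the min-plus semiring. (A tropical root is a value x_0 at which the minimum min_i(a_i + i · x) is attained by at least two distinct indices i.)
Roots: {-3, 0, 7}

Each tropical root is a break point of the lower envelope of the lines y = a_i + i · x (there are 4 lines, with slopes 0, 1, ..., 3). Only the lines that attain the minimum somewhere contribute to roots; other lines are dominated. Here the surviving (envelope) indices are i = 3, i = 2, i = 1, i = 0.
Intersections between consecutive envelope lines give the roots: for adjacent envelope indices i < j the intersection is x = (a_i − a_j) / (j − i). Reading off the sorted break points: {-3, 0, 7}.
Verification: at each break x_0, at least two indices attain the minimum of min_i(a_i + i · x_0).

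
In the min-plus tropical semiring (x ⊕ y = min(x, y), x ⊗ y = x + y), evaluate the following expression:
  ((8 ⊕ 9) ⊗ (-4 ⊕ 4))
((8 ⊕ 9) ⊗ (-4 ⊕ 4)) = 4

Expand innermost to outermost. Recall ⊕ takes the minimum of its arguments and ⊗ takes their sum. Working out the expression ((8 ⊕ 9) ⊗ (-4 ⊕ 4)) gives 4.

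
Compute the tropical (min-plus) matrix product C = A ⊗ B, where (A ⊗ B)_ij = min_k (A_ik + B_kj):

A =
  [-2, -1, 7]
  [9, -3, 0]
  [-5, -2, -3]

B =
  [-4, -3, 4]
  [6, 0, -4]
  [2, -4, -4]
A ⊗ B =
  [-6, -5, -5]
  [2, -4, -7]
  [-9, -8, -7]

Apply the min-plus product entry-by-entry:
  C[0][0] = min over k of (A[0][0] + B[0][0] = -2 + -4 = -6, A[0][1] + B[1][0] = -1 + 6 = 5, A[0][2] + B[2][0] = 7 + 2 = 9) = -6 (attained at k = 0)
  C[0][1] = min over k of (A[0][0] + B[0][1] = -2 + -3 = -5, A[0][1] + B[1][1] = -1 + 0 = -1, A[0][2] + B[2][1] = 7 + -4 = 3) = -5 (attained at k = 0)
  C[0][2] = min over k of (A[0][0] + B[0][2] = -2 + 4 = 2, A[0][1] + B[1][2] = -1 + -4 = -5, A[0][2] + B[2][2] = 7 + -4 = 3) = -5 (attained at k = 1)
  C[1][0] = min over k of (A[1][0] + B[0][0] = 9 + -4 = 5, A[1][1] + B[1][0] = -3 + 6 = 3, A[1][2] + B[2][0] = 0 + 2 = 2) = 2 (attained at k = 2)
  C[1][1] = min over k of (A[1][0] + B[0][1] = 9 + -3 = 6, A[1][1] + B[1][1] = -3 + 0 = -3, A[1][2] + B[2][1] = 0 + -4 = -4) = -4 (attained at k = 2)
  C[1][2] = min over k of (A[1][0] + B[0][2] = 9 + 4 = 13, A[1][1] + B[1][2] = -3 + -4 = -7, A[1][2] + B[2][2] = 0 + -4 = -4) = -7 (attained at k = 1)
  C[2][0] = min over k of (A[2][0] + B[0][0] = -5 + -4 = -9, A[2][1] + B[1][0] = -2 + 6 = 4, A[2][2] + B[2][0] = -3 + 2 = -1) = -9 (attained at k = 0)
  C[2][1] = min over k of (A[2][0] + B[0][1] = -5 + -3 = -8, A[2][1] + B[1][1] = -2 + 0 = -2, A[2][2] + B[2][1] = -3 + -4 = -7) = -8 (attained at k = 0)
  C[2][2] = min over k of (A[2][0] + B[0][2] = -5 + 4 = -1, A[2][1] + B[1][2] = -2 + -4 = -6, A[2][2] + B[2][2] = -3 + -4 = -7) = -7 (attained at k = 2)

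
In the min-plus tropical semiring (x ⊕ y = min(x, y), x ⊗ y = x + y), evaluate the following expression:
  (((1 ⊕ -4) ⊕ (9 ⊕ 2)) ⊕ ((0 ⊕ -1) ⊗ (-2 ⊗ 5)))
(((1 ⊕ -4) ⊕ (9 ⊕ 2)) ⊕ ((0 ⊕ -1) ⊗ (-2 ⊗ 5))) = -4

Expand innermost to outermost. Recall ⊕ takes the minimum of its arguments and ⊗ takes their sum. Working out the expression (((1 ⊕ -4) ⊕ (9 ⊕ 2)) ⊕ ((0 ⊕ -1) ⊗ (-2 ⊗ 5))) gives -4.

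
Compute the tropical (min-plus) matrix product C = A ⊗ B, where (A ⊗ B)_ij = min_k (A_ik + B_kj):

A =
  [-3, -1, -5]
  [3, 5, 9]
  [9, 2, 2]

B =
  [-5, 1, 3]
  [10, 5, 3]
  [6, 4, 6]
A ⊗ B =
  [-8, -2, 0]
  [-2, 4, 6]
  [4, 6, 5]

Apply the min-plus product entry-by-entry:
  C[0][0] = min over k of (A[0][0] + B[0][0] = -3 + -5 = -8, A[0][1] + B[1][0] = -1 + 10 = 9, A[0][2] + B[2][0] = -5 + 6 = 1) = -8 (attained at k = 0)
  C[0][1] = min over k of (A[0][0] + B[0][1] = -3 + 1 = -2, A[0][1] + B[1][1] = -1 + 5 = 4, A[0][2] + B[2][1] = -5 + 4 = -1) = -2 (attained at k = 0)
  C[0][2] = min over k of (A[0][0] + B[0][2] = -3 + 3 = 0, A[0][1] + B[1][2] = -1 + 3 = 2, A[0][2] + B[2][2] = -5 + 6 = 1) = 0 (attained at k = 0)
  C[1][0] = min over k of (A[1][0] + B[0][0] = 3 + -5 = -2, A[1][1] + B[1][0] = 5 + 10 = 15, A[1][2] + B[2][0] = 9 + 6 = 15) = -2 (attained at k = 0)
  C[1][1] = min over k of (A[1][0] + B[0][1] = 3 + 1 = 4, A[1][1] + B[1][1] = 5 + 5 = 10, A[1][2] + B[2][1] = 9 + 4 = 13) = 4 (attained at k = 0)
  C[1][2] = min over k of (A[1][0] + B[0][2] = 3 + 3 = 6, A[1][1] + B[1][2] = 5 + 3 = 8, A[1][2] + B[2][2] = 9 + 6 = 15) = 6 (attained at k = 0)
  C[2][0] = min over k of (A[2][0] + B[0][0] = 9 + -5 = 4, A[2][1] + B[1][0] = 2 + 10 = 12, A[2][2] + B[2][0] = 2 + 6 = 8) = 4 (attained at k = 0)
  C[2][1] = min over k of (A[2][0] + B[0][1] = 9 + 1 = 10, A[2][1] + B[1][1] = 2 + 5 = 7, A[2][2] + B[2][1] = 2 + 4 = 6) = 6 (attained at k = 2)
  C[2][2] = min over k of (A[2][0] + B[0][2] = 9 + 3 = 12, A[2][1] + B[1][2] = 2 + 3 = 5, A[2][2] + B[2][2] = 2 + 6 = 8) = 5 (attained at k = 1)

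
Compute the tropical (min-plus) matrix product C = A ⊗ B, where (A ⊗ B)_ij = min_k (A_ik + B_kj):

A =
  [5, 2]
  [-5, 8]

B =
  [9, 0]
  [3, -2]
A ⊗ B =
  [5, 0]
  [4, -5]

Apply the min-plus product entry-by-entry:
  C[0][0] = min over k of (A[0][0] + B[0][0] = 5 + 9 = 14, A[0][1] + B[1][0] = 2 + 3 = 5) = 5 (attained at k = 1)
  C[0][1] = min over k of (A[0][0] + B[0][1] = 5 + 0 = 5, A[0][1] + B[1][1] = 2 + -2 = 0) = 0 (attained at k = 1)
  C[1][0] = min over k of (A[1][0] + B[0][0] = -5 + 9 = 4, A[1][1] + B[1][0] = 8 + 3 = 11) = 4 (attained at k = 0)
  C[1][1] = min over k of (A[1][0] + B[0][1] = -5 + 0 = -5, A[1][1] + B[1][1] = 8 + -2 = 6) = -5 (attained at k = 0)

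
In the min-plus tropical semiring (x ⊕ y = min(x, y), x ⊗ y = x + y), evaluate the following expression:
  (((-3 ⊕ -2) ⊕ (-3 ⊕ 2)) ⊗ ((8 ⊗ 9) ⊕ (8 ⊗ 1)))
(((-3 ⊕ -2) ⊕ (-3 ⊕ 2)) ⊗ ((8 ⊗ 9) ⊕ (8 ⊗ 1))) = 6

Expand innermost to outermost. Recall ⊕ takes the minimum of its arguments and ⊗ takes their sum. Working out the expression (((-3 ⊕ -2) ⊕ (-3 ⊕ 2)) ⊗ ((8 ⊗ 9) ⊕ (8 ⊗ 1))) gives 6.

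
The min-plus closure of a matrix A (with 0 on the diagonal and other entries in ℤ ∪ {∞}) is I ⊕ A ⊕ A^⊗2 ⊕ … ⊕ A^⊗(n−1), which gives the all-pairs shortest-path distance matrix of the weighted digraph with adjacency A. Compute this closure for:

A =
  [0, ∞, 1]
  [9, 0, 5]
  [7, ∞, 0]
Closure =
  [0, ∞, 1]
  [9, 0, 5]
  [7, ∞, 0]

This is the Floyd-Warshall all-pairs shortest-path computation. For each intermediate vertex k = 0, 1, …, 2, update dist[i][j] ← min(dist[i][j], dist[i][k] + dist[k][j]). The final matrix gives, for each (i, j), the minimum total weight of any directed path from i to j (possibly empty when i = j).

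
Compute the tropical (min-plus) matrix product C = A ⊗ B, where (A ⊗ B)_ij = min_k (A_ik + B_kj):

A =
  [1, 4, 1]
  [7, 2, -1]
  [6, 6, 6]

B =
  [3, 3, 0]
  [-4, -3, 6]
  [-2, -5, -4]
A ⊗ B =
  [-1, -4, -3]
  [-3, -6, -5]
  [2, 1, 2]

Apply the min-plus product entry-by-entry:
  C[0][0] = min over k of (A[0][0] + B[0][0] = 1 + 3 = 4, A[0][1] + B[1][0] = 4 + -4 = 0, A[0][2] + B[2][0] = 1 + -2 = -1) = -1 (attained at k = 2)
  C[0][1] = min over k of (A[0][0] + B[0][1] = 1 + 3 = 4, A[0][1] + B[1][1] = 4 + -3 = 1, A[0][2] + B[2][1] = 1 + -5 = -4) = -4 (attained at k = 2)
  C[0][2] = min over k of (A[0][0] + B[0][2] = 1 + 0 = 1, A[0][1] + B[1][2] = 4 + 6 = 10, A[0][2] + B[2][2] = 1 + -4 = -3) = -3 (attained at k = 2)
  C[1][0] = min over k of (A[1][0] + B[0][0] = 7 + 3 = 10, A[1][1] + B[1][0] = 2 + -4 = -2, A[1][2] + B[2][0] = -1 + -2 = -3) = -3 (attained at k = 2)
  C[1][1] = min over k of (A[1][0] + B[0][1] = 7 + 3 = 10, A[1][1] + B[1][1] = 2 + -3 = -1, A[1][2] + B[2][1] = -1 + -5 = -6) = -6 (attained at k = 2)
  C[1][2] = min over k of (A[1][0] + B[0][2] = 7 + 0 = 7, A[1][1] + B[1][2] = 2 + 6 = 8, A[1][2] + B[2][2] = -1 + -4 = -5) = -5 (attained at k = 2)
  C[2][0] = min over k of (A[2][0] + B[0][0] = 6 + 3 = 9, A[2][1] + B[1][0] = 6 + -4 = 2, A[2][2] + B[2][0] = 6 + -2 = 4) = 2 (attained at k = 1)
  C[2][1] = min over k of (A[2][0] + B[0][1] = 6 + 3 = 9, A[2][1] + B[1][1] = 6 + -3 = 3, A[2][2] + B[2][1] = 6 + -5 = 1) = 1 (attained at k = 2)
  C[2][2] = min over k of (A[2][0] + B[0][2] = 6 + 0 = 6, A[2][1] + B[1][2] = 6 + 6 = 12, A[2][2] + B[2][2] = 6 + -4 = 2) = 2 (attained at k = 2)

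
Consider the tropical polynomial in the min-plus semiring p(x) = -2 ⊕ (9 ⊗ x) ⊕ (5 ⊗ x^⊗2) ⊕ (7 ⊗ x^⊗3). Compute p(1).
p(1) = -2

A tropical monomial a ⊗ x^⊗i evaluates to a + i · x. Evaluating each term at x = 1:
  Term 0 contributes -2 + 0 · 1 = -2
  Term 1 contributes 9 + 1 · 1 = 10
  Term 2 contributes 5 + 2 · 1 = 7
  Term 3 contributes 7 + 3 · 1 = 10
p(1) = ⊕ of these = min[-2, 10, 7, 10] = -2.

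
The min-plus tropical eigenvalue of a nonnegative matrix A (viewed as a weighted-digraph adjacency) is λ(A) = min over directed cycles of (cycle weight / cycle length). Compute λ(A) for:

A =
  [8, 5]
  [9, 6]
λ(A) = 6

Enumerate directed cycles and compute their means (weight / length). Sample:
  cycle 0 → 0: weight = 8, length = 1, mean = 8/1 ≈ 8.000
  cycle 1 → 1: weight = 6, length = 1, mean = 6/1 ≈ 6.000
  cycle 0 → 1 → 0: weight = 14, length = 2, mean = 14/2 ≈ 7.000
  cycle 1 → 0 → 1: weight = 14, length = 2, mean = 14/2 ≈ 7.000
Minimum mean = 6.000, attained e.g. along the cycle 1 → 1 with weight 6 and length 1. So λ(A) = 6/1 = 6.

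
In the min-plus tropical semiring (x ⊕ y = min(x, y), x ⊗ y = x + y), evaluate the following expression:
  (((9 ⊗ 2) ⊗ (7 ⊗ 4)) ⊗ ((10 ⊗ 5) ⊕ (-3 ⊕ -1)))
(((9 ⊗ 2) ⊗ (7 ⊗ 4)) ⊗ ((10 ⊗ 5) ⊕ (-3 ⊕ -1))) = 19

Expand innermost to outermost. Recall ⊕ takes the minimum of its arguments and ⊗ takes their sum. Working out the expression (((9 ⊗ 2) ⊗ (7 ⊗ 4)) ⊗ ((10 ⊗ 5) ⊕ (-3 ⊕ -1))) gives 19.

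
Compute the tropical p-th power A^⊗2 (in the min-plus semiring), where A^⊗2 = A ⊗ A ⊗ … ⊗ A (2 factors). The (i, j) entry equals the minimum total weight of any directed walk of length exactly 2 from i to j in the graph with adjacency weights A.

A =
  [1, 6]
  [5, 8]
A^⊗2 =
  [2, 7]
  [6, 11]

Each entry (A^⊗2)_ij equals the minimum over all length-2 walks i = v_0 → v_1 → … → v_2 = j of Σ_t A[v_t][v_{t+1}]. For example, for (i, j) = (0, 1) we minimise over 2 possible intermediate vertex sequences; the minimum is 7, attained along the walk 0 → 0 → 1.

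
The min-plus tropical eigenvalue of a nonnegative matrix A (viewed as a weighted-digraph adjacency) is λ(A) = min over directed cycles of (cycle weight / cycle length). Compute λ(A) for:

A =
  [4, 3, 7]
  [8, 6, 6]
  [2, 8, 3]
λ(A) = 3

Enumerate directed cycles and compute their means (weight / length). Sample:
  cycle 0 → 0: weight = 4, length = 1, mean = 4/1 ≈ 4.000
  cycle 1 → 1: weight = 6, length = 1, mean = 6/1 ≈ 6.000
  cycle 2 → 2: weight = 3, length = 1, mean = 3/1 ≈ 3.000
  cycle 0 → 1 → 0: weight = 11, length = 2, mean = 11/2 ≈ 5.500
  cycle 0 → 2 → 0: weight = 9, length = 2, mean = 9/2 ≈ 4.500
  cycle 1 → 0 → 1: weight = 11, length = 2, mean = 11/2 ≈ 5.500
Minimum mean = 3.000, attained e.g. along the cycle 2 → 2 with weight 3 and length 1. So λ(A) = 3/1 = 3.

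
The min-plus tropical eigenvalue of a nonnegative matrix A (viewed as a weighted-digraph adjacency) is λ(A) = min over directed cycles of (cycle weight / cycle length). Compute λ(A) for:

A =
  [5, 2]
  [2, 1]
λ(A) = 1

Enumerate directed cycles and compute their means (weight / length). Sample:
  cycle 0 → 0: weight = 5, length = 1, mean = 5/1 ≈ 5.000
  cycle 1 → 1: weight = 1, length = 1, mean = 1/1 ≈ 1.000
  cycle 0 → 1 → 0: weight = 4, length = 2, mean = 4/2 ≈ 2.000
  cycle 1 → 0 → 1: weight = 4, length = 2, mean = 4/2 ≈ 2.000
Minimum mean = 1.000, attained e.g. along the cycle 1 → 1 with weight 1 and length 1. So λ(A) = 1/1 = 1.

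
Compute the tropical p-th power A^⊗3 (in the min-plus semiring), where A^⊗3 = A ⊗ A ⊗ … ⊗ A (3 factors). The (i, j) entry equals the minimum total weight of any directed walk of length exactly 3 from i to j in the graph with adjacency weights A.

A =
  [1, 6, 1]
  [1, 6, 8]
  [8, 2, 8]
A^⊗3 =
  [3, 4, 3]
  [3, 4, 3]
  [4, 9, 4]

Each entry (A^⊗3)_ij equals the minimum over all length-3 walks i = v_0 → v_1 → … → v_3 = j of Σ_t A[v_t][v_{t+1}]. For example, for (i, j) = (0, 2) we minimise over 9 possible intermediate vertex sequences; the minimum is 3, attained along the walk 0 → 0 → 0 → 2.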